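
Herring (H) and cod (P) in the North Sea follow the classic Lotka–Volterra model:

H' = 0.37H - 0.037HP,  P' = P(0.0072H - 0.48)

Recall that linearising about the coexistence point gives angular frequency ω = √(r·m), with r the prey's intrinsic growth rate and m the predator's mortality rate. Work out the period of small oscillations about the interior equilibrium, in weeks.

T ≈ 14.9 weeks

Here r = 0.37 and m = 0.48, so r·m = 0.178.
ω = √0.178 = 0.421 per week, hence T = 2π/ω ≈ 14.9 weeks.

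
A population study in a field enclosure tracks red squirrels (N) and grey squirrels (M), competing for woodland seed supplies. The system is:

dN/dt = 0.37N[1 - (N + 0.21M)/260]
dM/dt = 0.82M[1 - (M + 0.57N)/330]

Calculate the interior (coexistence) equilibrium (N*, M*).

N* ≈ 217, M* ≈ 207

Setting both brackets to zero gives the nullclines N + 0.21M = 260 and 0.57N + M = 330.
Substituting M = 330 - 0.57N into the first: N(1 - 0.21·0.57) = 260 - 0.21·330.
So N* = 191/0.88 = 217, and then M* = 330 - 0.57·217 = 207.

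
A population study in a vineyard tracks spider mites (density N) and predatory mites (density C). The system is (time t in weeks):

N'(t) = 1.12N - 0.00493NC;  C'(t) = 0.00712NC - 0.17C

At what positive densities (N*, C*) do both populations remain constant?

Set dC/dt = 0 with C > 0: 0.00712N - 0.17 = 0, so N* = 0.17/0.00712 = 23.9.
Set dN/dt = 0 with N > 0: 1.12 - 0.00493C = 0, so C* = 1.12/0.00493 = 227.

N* ≈ 23.9, C* ≈ 227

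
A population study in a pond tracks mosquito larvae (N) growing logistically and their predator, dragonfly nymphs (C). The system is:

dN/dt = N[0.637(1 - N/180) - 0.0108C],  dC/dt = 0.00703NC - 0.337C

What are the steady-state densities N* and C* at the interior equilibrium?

From dC/dt = 0 with C > 0: 0.00703N* = 0.337, so N* = 47.9.
Substitute into dN/dt = 0: 0.637(1 - 47.9/180) = 0.0108C*.
The bracket is 0.734, giving C* = 0.467/0.0108 = 43.3.

N* ≈ 47.9, C* ≈ 43.3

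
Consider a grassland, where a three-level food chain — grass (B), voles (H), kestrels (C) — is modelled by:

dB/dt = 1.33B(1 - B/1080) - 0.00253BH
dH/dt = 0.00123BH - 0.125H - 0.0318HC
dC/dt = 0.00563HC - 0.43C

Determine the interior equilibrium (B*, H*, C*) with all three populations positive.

From dC/dt = 0: 0.00563H* = 0.43, so H* = 76.4.
From dB/dt = 0: 1.33(1 - B*/1080) = 0.00253·76.4, giving B* = 1080·(1 - 0.145) = 923.
From dH/dt = 0: 0.00123·923 - 0.125 = 0.0318C*, so C* = 1.01/0.0318 = 31.8.

B* ≈ 923, H* ≈ 76.4, C* ≈ 31.8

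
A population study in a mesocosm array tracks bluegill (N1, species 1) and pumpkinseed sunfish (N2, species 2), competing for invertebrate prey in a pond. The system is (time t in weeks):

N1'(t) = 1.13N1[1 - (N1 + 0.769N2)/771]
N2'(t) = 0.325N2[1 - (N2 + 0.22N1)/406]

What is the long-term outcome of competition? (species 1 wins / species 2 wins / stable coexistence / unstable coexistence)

Compare the nullcline intercepts: K1/α12 = 771/0.769 = 1000 > K2 = 406; K2/α21 = 406/0.22 = 1850 > K1 = 771.
Since both inequalities hold, each species can invade when rare, so the interior equilibrium is stable.

stable coexistence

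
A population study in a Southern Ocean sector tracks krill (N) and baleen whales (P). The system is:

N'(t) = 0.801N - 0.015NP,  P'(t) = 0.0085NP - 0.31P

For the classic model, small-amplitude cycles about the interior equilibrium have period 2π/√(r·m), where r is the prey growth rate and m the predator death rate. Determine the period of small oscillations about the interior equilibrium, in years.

Here r = 0.801 and m = 0.31, so r·m = 0.248.
ω = √0.248 = 0.498 per year, hence T = 2π/ω ≈ 12.6 years.

T ≈ 12.6 years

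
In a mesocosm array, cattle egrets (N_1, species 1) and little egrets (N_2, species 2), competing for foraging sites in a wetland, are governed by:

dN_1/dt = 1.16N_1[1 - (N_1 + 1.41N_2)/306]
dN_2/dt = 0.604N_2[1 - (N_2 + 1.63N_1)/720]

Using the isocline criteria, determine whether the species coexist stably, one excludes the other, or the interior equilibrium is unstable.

Compare the nullcline intercepts: K1/α12 = 306/1.41 = 217 < K2 = 720; K2/α21 = 720/1.63 = 442 > K1 = 306.
Since the inequalities point opposite ways, species 2 can invade but species 1 cannot.

species 2 excludes species 1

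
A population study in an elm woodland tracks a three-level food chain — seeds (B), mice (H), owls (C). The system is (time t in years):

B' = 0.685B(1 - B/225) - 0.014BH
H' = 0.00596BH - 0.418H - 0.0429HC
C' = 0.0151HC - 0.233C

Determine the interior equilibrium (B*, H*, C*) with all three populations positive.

B* ≈ 154, H* ≈ 15.4, C* ≈ 11.7

From dC/dt = 0: 0.0151H* = 0.233, so H* = 15.4.
From dB/dt = 0: 0.685(1 - B*/225) = 0.014·15.4, giving B* = 225·(1 - 0.315) = 154.
From dH/dt = 0: 0.00596·154 - 0.418 = 0.0429C*, so C* = 0.5/0.0429 = 11.7.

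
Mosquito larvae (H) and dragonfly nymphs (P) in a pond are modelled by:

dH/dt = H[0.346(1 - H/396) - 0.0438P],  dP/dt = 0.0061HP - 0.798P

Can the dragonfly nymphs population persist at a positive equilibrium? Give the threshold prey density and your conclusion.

Threshold H = 131; K > 131, so yes, the predator persists.

The predator equation gives dP/dt > 0 only when H > 0.798/0.0061 = 131.
Without the predator, H → K = 396. Since 396 > 131, the predator can invade and persist.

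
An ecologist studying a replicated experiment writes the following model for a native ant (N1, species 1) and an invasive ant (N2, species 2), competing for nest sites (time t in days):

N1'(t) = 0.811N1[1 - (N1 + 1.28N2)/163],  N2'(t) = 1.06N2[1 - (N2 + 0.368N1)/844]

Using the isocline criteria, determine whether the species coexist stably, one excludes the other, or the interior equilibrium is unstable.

species 2 excludes species 1

Compare the nullcline intercepts: K1/α12 = 163/1.28 = 127 < K2 = 844; K2/α21 = 844/0.368 = 2290 > K1 = 163.
Since the inequalities point opposite ways, species 2 can invade but species 1 cannot.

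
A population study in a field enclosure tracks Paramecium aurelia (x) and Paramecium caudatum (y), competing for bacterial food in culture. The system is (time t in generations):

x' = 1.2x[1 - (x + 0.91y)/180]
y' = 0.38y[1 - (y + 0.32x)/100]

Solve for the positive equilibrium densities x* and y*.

x* ≈ 126, y* ≈ 59.8

Setting both brackets to zero gives the nullclines x + 0.91y = 180 and 0.32x + y = 100.
Substituting y = 100 - 0.32x into the first: x(1 - 0.91·0.32) = 180 - 0.91·100.
So x* = 89/0.709 = 126, and then y* = 100 - 0.32·126 = 59.8.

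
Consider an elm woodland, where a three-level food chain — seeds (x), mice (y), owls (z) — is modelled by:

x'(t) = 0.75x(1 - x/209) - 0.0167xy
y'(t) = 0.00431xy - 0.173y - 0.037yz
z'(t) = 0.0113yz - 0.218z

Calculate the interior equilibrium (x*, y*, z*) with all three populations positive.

From dz/dt = 0: 0.0113y* = 0.218, so y* = 19.3.
From dx/dt = 0: 0.75(1 - x*/209) = 0.0167·19.3, giving x* = 209·(1 - 0.43) = 119.
From dy/dt = 0: 0.00431·119 - 0.173 = 0.037z*, so z* = 0.341/0.037 = 9.21.

x* ≈ 119, y* ≈ 19.3, z* ≈ 9.21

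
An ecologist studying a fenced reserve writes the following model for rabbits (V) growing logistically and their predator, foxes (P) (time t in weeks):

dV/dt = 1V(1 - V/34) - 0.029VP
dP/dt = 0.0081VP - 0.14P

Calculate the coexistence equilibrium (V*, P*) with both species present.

From dP/dt = 0 with P > 0: 0.0081V* = 0.14, so V* = 17.3.
Substitute into dV/dt = 0: 1(1 - 17.3/34) = 0.029P*.
The bracket is 0.492, giving P* = 0.492/0.029 = 17.

V* ≈ 17.3, P* ≈ 17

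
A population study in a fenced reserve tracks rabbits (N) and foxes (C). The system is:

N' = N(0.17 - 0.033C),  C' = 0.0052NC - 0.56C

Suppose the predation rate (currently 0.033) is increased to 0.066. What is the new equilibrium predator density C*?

At the interior fixed point, setting dN/dt = 0 with N > 0 fixes C* = (prey growth rate)/(NC coefficient) — independent of the other coefficients.
With the change, C* = 0.17/0.066 = 2.58; it falls from 5.15.

C* ≈ 2.58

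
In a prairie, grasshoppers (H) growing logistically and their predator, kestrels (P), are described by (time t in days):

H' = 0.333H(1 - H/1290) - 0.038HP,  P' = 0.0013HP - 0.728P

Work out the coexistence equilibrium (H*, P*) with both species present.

H* ≈ 560, P* ≈ 4.96

From dP/dt = 0 with P > 0: 0.0013H* = 0.728, so H* = 560.
Substitute into dH/dt = 0: 0.333(1 - 560/1290) = 0.038P*.
The bracket is 0.566, giving P* = 0.188/0.038 = 4.96.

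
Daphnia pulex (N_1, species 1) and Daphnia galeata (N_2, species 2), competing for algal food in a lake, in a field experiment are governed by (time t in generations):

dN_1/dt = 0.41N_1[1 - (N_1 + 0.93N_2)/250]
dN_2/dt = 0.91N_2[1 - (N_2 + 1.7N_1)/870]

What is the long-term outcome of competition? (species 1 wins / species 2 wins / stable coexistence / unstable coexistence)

Compare the nullcline intercepts: K1/α12 = 250/0.93 = 269 < K2 = 870; K2/α21 = 870/1.7 = 512 > K1 = 250.
Since the inequalities point opposite ways, species 2 can invade but species 1 cannot.

species 2 excludes species 1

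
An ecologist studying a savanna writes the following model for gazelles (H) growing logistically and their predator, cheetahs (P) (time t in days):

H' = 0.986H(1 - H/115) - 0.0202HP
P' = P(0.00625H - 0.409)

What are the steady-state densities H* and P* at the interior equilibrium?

From dP/dt = 0 with P > 0: 0.00625H* = 0.409, so H* = 65.4.
Substitute into dH/dt = 0: 0.986(1 - 65.4/115) = 0.0202P*.
The bracket is 0.431, giving P* = 0.425/0.0202 = 21.

H* ≈ 65.4, P* ≈ 21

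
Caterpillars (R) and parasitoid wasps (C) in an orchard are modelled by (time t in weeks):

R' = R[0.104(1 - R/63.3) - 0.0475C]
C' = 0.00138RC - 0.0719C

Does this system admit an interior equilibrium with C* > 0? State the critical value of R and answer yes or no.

The predator equation gives dC/dt > 0 only when R > 0.0719/0.00138 = 52.1.
Without the predator, R → K = 63.3. Since 63.3 > 52.1, the predator can invade and persist.

Threshold R = 52.1; K > 52.1, so yes, the predator persists.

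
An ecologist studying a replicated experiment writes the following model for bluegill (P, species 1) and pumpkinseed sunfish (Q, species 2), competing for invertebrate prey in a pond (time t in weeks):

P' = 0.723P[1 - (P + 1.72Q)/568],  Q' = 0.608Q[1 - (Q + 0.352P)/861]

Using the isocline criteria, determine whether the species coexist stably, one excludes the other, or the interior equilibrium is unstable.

species 2 excludes species 1

Compare the nullcline intercepts: K1/α12 = 568/1.72 = 330 < K2 = 861; K2/α21 = 861/0.352 = 2450 > K1 = 568.
Since the inequalities point opposite ways, species 2 can invade but species 1 cannot.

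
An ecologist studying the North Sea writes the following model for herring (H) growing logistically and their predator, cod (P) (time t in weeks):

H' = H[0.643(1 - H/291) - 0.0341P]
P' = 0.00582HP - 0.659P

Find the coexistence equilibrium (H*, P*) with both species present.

From dP/dt = 0 with P > 0: 0.00582H* = 0.659, so H* = 113.
Substitute into dH/dt = 0: 0.643(1 - 113/291) = 0.0341P*.
The bracket is 0.611, giving P* = 0.393/0.0341 = 11.5.

H* ≈ 113, P* ≈ 11.5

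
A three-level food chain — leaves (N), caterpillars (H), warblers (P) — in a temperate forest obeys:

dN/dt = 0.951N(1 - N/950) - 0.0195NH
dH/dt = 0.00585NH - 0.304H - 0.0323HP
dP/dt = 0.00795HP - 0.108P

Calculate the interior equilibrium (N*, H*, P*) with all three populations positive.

From dP/dt = 0: 0.00795H* = 0.108, so H* = 13.6.
From dN/dt = 0: 0.951(1 - N*/950) = 0.0195·13.6, giving N* = 950·(1 - 0.279) = 685.
From dH/dt = 0: 0.00585·685 - 0.304 = 0.0323P*, so P* = 3.71/0.0323 = 115.

N* ≈ 685, H* ≈ 13.6, P* ≈ 115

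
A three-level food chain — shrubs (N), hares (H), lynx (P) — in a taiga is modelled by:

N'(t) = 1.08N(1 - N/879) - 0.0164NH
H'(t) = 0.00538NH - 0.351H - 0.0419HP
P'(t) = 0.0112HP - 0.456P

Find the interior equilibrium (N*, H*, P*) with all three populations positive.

N* ≈ 336, H* ≈ 40.7, P* ≈ 34.7

From dP/dt = 0: 0.0112H* = 0.456, so H* = 40.7.
From dN/dt = 0: 1.08(1 - N*/879) = 0.0164·40.7, giving N* = 879·(1 - 0.618) = 336.
From dH/dt = 0: 0.00538·336 - 0.351 = 0.0419P*, so P* = 1.45/0.0419 = 34.7.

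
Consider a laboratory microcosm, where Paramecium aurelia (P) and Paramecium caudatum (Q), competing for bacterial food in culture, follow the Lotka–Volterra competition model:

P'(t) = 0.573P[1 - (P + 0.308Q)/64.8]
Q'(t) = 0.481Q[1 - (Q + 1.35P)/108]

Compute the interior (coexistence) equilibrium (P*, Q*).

P* ≈ 54, Q* ≈ 35.1

Setting both brackets to zero gives the nullclines P + 0.308Q = 64.8 and 1.35P + Q = 108.
Substituting Q = 108 - 1.35P into the first: P(1 - 0.308·1.35) = 64.8 - 0.308·108.
So P* = 31.5/0.584 = 54, and then Q* = 108 - 1.35·54 = 35.1.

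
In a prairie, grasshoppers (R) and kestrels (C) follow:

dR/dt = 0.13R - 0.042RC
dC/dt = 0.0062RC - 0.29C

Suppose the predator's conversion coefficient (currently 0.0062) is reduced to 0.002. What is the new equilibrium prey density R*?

At the interior fixed point, setting dC/dt = 0 with C > 0 fixes R* = (predator death rate)/(RC coefficient) — independent of the other coefficients.
With the change, R* = 0.29/0.002 = 145; it rises from 46.8.

R* ≈ 145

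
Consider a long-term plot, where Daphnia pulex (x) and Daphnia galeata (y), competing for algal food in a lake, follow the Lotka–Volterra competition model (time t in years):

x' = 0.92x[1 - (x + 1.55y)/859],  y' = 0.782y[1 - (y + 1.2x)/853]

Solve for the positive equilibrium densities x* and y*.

x* ≈ 539, y* ≈ 207

Setting both brackets to zero gives the nullclines x + 1.55y = 859 and 1.2x + y = 853.
Substituting y = 853 - 1.2x into the first: x(1 - 1.55·1.2) = 859 - 1.55·853.
So x* = -463/-0.86 = 539, and then y* = 853 - 1.2·539 = 207.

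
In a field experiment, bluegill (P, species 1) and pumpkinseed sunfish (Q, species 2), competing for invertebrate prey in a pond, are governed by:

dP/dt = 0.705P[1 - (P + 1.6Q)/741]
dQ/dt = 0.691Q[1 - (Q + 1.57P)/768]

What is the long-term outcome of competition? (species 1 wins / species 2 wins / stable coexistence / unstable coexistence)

unstable coexistence (outcome depends on initial conditions)

Compare the nullcline intercepts: K1/α12 = 741/1.6 = 463 < K2 = 768; K2/α21 = 768/1.57 = 489 < K1 = 741.
Since both are reversed, neither can invade when rare; the interior point is a saddle.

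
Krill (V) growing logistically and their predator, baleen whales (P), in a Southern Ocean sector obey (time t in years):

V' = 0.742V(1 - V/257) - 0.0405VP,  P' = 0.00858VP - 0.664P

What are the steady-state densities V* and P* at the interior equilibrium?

V* ≈ 77.4, P* ≈ 12.8

From dP/dt = 0 with P > 0: 0.00858V* = 0.664, so V* = 77.4.
Substitute into dV/dt = 0: 0.742(1 - 77.4/257) = 0.0405P*.
The bracket is 0.699, giving P* = 0.519/0.0405 = 12.8.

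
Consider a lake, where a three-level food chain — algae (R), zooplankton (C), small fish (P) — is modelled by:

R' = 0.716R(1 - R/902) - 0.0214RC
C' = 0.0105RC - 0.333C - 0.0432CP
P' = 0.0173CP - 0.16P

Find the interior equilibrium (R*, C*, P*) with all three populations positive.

From dP/dt = 0: 0.0173C* = 0.16, so C* = 9.25.
From dR/dt = 0: 0.716(1 - R*/902) = 0.0214·9.25, giving R* = 902·(1 - 0.276) = 653.
From dC/dt = 0: 0.0105·653 - 0.333 = 0.0432P*, so P* = 6.52/0.0432 = 151.

R* ≈ 653, C* ≈ 9.25, P* ≈ 151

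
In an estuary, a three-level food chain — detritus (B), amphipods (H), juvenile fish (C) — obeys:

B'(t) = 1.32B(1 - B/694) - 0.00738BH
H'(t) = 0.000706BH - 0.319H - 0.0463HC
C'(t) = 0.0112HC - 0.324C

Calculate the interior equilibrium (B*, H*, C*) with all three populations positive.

From dC/dt = 0: 0.0112H* = 0.324, so H* = 28.9.
From dB/dt = 0: 1.32(1 - B*/694) = 0.00738·28.9, giving B* = 694·(1 - 0.162) = 582.
From dH/dt = 0: 0.000706·582 - 0.319 = 0.0463C*, so C* = 0.0917/0.0463 = 1.98.

B* ≈ 582, H* ≈ 28.9, C* ≈ 1.98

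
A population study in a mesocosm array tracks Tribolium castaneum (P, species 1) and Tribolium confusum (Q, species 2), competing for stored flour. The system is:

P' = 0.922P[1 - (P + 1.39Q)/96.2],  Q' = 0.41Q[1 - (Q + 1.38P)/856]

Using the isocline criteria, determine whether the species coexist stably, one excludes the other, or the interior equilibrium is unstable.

species 2 excludes species 1

Compare the nullcline intercepts: K1/α12 = 96.2/1.39 = 69.2 < K2 = 856; K2/α21 = 856/1.38 = 620 > K1 = 96.2.
Since the inequalities point opposite ways, species 2 can invade but species 1 cannot.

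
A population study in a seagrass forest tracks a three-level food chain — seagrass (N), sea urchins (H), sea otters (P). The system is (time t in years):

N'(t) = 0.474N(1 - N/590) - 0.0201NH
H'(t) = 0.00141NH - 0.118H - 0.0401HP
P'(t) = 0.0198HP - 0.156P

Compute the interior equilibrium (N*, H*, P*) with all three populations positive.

From dP/dt = 0: 0.0198H* = 0.156, so H* = 7.88.
From dN/dt = 0: 0.474(1 - N*/590) = 0.0201·7.88, giving N* = 590·(1 - 0.334) = 393.
From dH/dt = 0: 0.00141·393 - 0.118 = 0.0401P*, so P* = 0.436/0.0401 = 10.9.

N* ≈ 393, H* ≈ 7.88, P* ≈ 10.9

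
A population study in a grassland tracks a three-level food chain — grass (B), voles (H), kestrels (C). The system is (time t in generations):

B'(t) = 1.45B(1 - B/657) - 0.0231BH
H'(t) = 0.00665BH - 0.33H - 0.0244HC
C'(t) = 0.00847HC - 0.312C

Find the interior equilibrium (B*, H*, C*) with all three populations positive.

B* ≈ 271, H* ≈ 36.8, C* ≈ 60.5

From dC/dt = 0: 0.00847H* = 0.312, so H* = 36.8.
From dB/dt = 0: 1.45(1 - B*/657) = 0.0231·36.8, giving B* = 657·(1 - 0.587) = 271.
From dH/dt = 0: 0.00665·271 - 0.33 = 0.0244C*, so C* = 1.48/0.0244 = 60.5.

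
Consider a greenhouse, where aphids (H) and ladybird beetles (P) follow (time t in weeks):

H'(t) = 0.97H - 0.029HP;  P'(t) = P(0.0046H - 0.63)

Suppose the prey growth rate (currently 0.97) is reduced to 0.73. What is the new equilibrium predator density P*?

P* ≈ 25.2

At the interior fixed point, setting dH/dt = 0 with H > 0 fixes P* = (prey growth rate)/(HP coefficient) — independent of the other coefficients.
With the change, P* = 0.73/0.029 = 25.2; it falls from 33.4.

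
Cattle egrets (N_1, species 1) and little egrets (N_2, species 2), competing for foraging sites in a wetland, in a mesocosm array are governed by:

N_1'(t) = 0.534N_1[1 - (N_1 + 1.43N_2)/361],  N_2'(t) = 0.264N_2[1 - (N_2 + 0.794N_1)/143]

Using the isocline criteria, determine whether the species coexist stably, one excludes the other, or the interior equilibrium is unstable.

species 1 excludes species 2

Compare the nullcline intercepts: K1/α12 = 361/1.43 = 252 > K2 = 143; K2/α21 = 143/0.794 = 180 < K1 = 361.
Since the inequalities point opposite ways, species 1 can invade but species 2 cannot.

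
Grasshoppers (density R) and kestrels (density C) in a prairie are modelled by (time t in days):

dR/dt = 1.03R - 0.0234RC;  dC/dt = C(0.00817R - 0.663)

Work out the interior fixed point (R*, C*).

Set dC/dt = 0 with C > 0: 0.00817R - 0.663 = 0, so R* = 0.663/0.00817 = 81.2.
Set dR/dt = 0 with R > 0: 1.03 - 0.0234C = 0, so C* = 1.03/0.0234 = 44.

R* ≈ 81.2, C* ≈ 44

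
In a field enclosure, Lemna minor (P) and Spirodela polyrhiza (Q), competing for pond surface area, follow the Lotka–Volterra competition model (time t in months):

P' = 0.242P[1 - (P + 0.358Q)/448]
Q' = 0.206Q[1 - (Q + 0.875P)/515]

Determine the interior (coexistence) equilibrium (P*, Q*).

Setting both brackets to zero gives the nullclines P + 0.358Q = 448 and 0.875P + Q = 515.
Substituting Q = 515 - 0.875P into the first: P(1 - 0.358·0.875) = 448 - 0.358·515.
So P* = 264/0.687 = 384, and then Q* = 515 - 0.875·384 = 179.

P* ≈ 384, Q* ≈ 179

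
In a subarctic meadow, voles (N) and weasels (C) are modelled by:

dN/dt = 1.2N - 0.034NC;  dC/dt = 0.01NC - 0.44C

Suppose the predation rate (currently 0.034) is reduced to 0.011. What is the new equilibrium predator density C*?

C* ≈ 109

At the interior fixed point, setting dN/dt = 0 with N > 0 fixes C* = (prey growth rate)/(NC coefficient) — independent of the other coefficients.
With the change, C* = 1.2/0.011 = 109; it rises from 35.3.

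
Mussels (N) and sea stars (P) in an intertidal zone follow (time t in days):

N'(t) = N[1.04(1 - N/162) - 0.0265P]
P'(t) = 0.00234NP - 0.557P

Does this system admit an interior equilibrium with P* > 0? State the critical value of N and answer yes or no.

The predator equation gives dP/dt > 0 only when N > 0.557/0.00234 = 238.
Without the predator, N → K = 162. Since 162 < 238, the predator cannot invade.

Threshold N = 238; K < 238, so no, the predator goes extinct.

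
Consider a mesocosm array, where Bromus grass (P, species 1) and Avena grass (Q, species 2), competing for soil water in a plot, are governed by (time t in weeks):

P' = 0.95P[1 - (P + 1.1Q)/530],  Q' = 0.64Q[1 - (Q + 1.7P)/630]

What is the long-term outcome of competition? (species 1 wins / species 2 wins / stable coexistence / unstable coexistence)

unstable coexistence (outcome depends on initial conditions)

Compare the nullcline intercepts: K1/α12 = 530/1.1 = 482 < K2 = 630; K2/α21 = 630/1.7 = 371 < K1 = 530.
Since both are reversed, neither can invade when rare; the interior point is a saddle.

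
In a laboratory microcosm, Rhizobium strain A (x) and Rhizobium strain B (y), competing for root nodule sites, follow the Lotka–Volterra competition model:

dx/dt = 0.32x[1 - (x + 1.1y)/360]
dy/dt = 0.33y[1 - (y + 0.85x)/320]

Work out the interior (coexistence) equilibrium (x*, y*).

Setting both brackets to zero gives the nullclines x + 1.1y = 360 and 0.85x + y = 320.
Substituting y = 320 - 0.85x into the first: x(1 - 1.1·0.85) = 360 - 1.1·320.
So x* = 8/0.065 = 123, and then y* = 320 - 0.85·123 = 215.

x* ≈ 123, y* ≈ 215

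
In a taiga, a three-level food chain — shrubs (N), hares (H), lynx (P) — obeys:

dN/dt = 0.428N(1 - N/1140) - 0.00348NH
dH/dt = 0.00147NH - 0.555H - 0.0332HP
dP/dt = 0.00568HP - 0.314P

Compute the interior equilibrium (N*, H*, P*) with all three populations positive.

N* ≈ 628, H* ≈ 55.3, P* ≈ 11.1

From dP/dt = 0: 0.00568H* = 0.314, so H* = 55.3.
From dN/dt = 0: 0.428(1 - N*/1140) = 0.00348·55.3, giving N* = 1140·(1 - 0.449) = 628.
From dH/dt = 0: 0.00147·628 - 0.555 = 0.0332P*, so P* = 0.368/0.0332 = 11.1.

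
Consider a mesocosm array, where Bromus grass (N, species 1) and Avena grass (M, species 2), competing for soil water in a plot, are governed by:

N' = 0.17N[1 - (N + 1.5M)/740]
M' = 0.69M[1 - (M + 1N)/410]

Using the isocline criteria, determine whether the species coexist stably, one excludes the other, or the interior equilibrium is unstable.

species 1 excludes species 2

Compare the nullcline intercepts: K1/α12 = 740/1.5 = 493 > K2 = 410; K2/α21 = 410/1 = 410 < K1 = 740.
Since the inequalities point opposite ways, species 1 can invade but species 2 cannot.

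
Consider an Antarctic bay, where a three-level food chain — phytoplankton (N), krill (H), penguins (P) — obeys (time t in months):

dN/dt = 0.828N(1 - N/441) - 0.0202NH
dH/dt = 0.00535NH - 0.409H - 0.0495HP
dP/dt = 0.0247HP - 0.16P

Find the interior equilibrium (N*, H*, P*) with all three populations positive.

N* ≈ 371, H* ≈ 6.48, P* ≈ 31.9

From dP/dt = 0: 0.0247H* = 0.16, so H* = 6.48.
From dN/dt = 0: 0.828(1 - N*/441) = 0.0202·6.48, giving N* = 441·(1 - 0.158) = 371.
From dH/dt = 0: 0.00535·371 - 0.409 = 0.0495P*, so P* = 1.58/0.0495 = 31.9.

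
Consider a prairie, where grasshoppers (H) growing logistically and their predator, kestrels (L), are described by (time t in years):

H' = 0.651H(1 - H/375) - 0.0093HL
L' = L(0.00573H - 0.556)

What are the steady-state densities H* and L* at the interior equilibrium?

From dL/dt = 0 with L > 0: 0.00573H* = 0.556, so H* = 97.
Substitute into dH/dt = 0: 0.651(1 - 97/375) = 0.0093L*.
The bracket is 0.741, giving L* = 0.483/0.0093 = 51.9.

H* ≈ 97, L* ≈ 51.9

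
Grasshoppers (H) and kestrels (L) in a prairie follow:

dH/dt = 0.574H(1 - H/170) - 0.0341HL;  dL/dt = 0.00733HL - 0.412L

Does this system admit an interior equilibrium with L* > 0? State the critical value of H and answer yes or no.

The predator equation gives dL/dt > 0 only when H > 0.412/0.00733 = 56.2.
Without the predator, H → K = 170. Since 170 > 56.2, the predator can invade and persist.

Threshold H = 56.2; K > 56.2, so yes, the predator persists.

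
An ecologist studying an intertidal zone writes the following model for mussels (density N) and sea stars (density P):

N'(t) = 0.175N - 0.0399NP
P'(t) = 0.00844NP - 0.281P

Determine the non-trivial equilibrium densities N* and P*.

N* ≈ 33.3, P* ≈ 4.39

Set dP/dt = 0 with P > 0: 0.00844N - 0.281 = 0, so N* = 0.281/0.00844 = 33.3.
Set dN/dt = 0 with N > 0: 0.175 - 0.0399P = 0, so P* = 0.175/0.0399 = 4.39.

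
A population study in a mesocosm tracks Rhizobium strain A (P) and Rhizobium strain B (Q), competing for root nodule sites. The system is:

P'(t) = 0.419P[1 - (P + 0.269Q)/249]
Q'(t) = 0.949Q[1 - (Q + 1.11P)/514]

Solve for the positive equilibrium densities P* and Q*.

Setting both brackets to zero gives the nullclines P + 0.269Q = 249 and 1.11P + Q = 514.
Substituting Q = 514 - 1.11P into the first: P(1 - 0.269·1.11) = 249 - 0.269·514.
So P* = 111/0.701 = 158, and then Q* = 514 - 1.11·158 = 339.

P* ≈ 158, Q* ≈ 339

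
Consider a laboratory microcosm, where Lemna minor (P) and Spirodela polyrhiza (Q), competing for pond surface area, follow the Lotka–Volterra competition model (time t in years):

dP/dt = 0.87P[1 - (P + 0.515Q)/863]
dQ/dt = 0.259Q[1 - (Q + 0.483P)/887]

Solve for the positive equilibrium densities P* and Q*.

Setting both brackets to zero gives the nullclines P + 0.515Q = 863 and 0.483P + Q = 887.
Substituting Q = 887 - 0.483P into the first: P(1 - 0.515·0.483) = 863 - 0.515·887.
So P* = 406/0.751 = 541, and then Q* = 887 - 0.483·541 = 626.

P* ≈ 541, Q* ≈ 626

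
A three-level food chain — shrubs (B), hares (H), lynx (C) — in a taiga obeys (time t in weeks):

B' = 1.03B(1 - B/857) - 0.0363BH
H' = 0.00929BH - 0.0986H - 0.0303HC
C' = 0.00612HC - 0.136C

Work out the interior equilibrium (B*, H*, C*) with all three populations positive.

B* ≈ 186, H* ≈ 22.2, C* ≈ 53.7

From dC/dt = 0: 0.00612H* = 0.136, so H* = 22.2.
From dB/dt = 0: 1.03(1 - B*/857) = 0.0363·22.2, giving B* = 857·(1 - 0.783) = 186.
From dH/dt = 0: 0.00929·186 - 0.0986 = 0.0303C*, so C* = 1.63/0.0303 = 53.7.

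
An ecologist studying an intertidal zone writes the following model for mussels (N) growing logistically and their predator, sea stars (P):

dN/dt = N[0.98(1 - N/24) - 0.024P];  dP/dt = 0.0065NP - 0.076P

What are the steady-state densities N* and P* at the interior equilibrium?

From dP/dt = 0 with P > 0: 0.0065N* = 0.076, so N* = 11.7.
Substitute into dN/dt = 0: 0.98(1 - 11.7/24) = 0.024P*.
The bracket is 0.513, giving P* = 0.503/0.024 = 20.9.

N* ≈ 11.7, P* ≈ 20.9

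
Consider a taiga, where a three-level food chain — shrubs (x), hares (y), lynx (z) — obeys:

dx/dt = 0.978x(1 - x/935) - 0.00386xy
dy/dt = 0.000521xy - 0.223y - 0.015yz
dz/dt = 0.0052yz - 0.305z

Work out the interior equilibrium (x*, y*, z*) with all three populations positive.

From dz/dt = 0: 0.0052y* = 0.305, so y* = 58.7.
From dx/dt = 0: 0.978(1 - x*/935) = 0.00386·58.7, giving x* = 935·(1 - 0.231) = 719.
From dy/dt = 0: 0.000521·719 - 0.223 = 0.015z*, so z* = 0.151/0.015 = 10.1.

x* ≈ 719, y* ≈ 58.7, z* ≈ 10.1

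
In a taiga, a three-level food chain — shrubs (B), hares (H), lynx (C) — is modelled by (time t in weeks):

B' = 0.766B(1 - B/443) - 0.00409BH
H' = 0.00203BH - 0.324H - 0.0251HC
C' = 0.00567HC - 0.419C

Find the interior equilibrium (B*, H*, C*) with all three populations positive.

From dC/dt = 0: 0.00567H* = 0.419, so H* = 73.9.
From dB/dt = 0: 0.766(1 - B*/443) = 0.00409·73.9, giving B* = 443·(1 - 0.395) = 268.
From dH/dt = 0: 0.00203·268 - 0.324 = 0.0251C*, so C* = 0.22/0.0251 = 8.78.

B* ≈ 268, H* ≈ 73.9, C* ≈ 8.78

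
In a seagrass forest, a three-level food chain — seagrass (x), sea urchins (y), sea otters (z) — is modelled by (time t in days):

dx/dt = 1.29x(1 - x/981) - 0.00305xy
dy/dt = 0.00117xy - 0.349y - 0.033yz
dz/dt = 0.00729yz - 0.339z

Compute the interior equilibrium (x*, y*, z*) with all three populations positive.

x* ≈ 873, y* ≈ 46.5, z* ≈ 20.4

From dz/dt = 0: 0.00729y* = 0.339, so y* = 46.5.
From dx/dt = 0: 1.29(1 - x*/981) = 0.00305·46.5, giving x* = 981·(1 - 0.11) = 873.
From dy/dt = 0: 0.00117·873 - 0.349 = 0.033z*, so z* = 0.673/0.033 = 20.4.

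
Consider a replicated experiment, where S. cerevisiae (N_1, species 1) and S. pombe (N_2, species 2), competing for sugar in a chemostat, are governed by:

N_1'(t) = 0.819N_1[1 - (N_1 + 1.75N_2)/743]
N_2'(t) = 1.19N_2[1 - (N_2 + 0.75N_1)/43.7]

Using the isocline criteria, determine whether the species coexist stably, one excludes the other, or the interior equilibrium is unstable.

species 1 excludes species 2

Compare the nullcline intercepts: K1/α12 = 743/1.75 = 425 > K2 = 43.7; K2/α21 = 43.7/0.75 = 58.3 < K1 = 743.
Since the inequalities point opposite ways, species 1 can invade but species 2 cannot.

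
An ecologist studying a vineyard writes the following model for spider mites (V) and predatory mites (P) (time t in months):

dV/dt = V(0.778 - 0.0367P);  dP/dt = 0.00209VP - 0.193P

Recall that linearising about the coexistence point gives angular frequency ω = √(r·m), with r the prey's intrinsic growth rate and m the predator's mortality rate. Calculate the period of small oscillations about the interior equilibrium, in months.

T ≈ 16.2 months

Here r = 0.778 and m = 0.193, so r·m = 0.15.
ω = √0.15 = 0.387 per month, hence T = 2π/ω ≈ 16.2 months.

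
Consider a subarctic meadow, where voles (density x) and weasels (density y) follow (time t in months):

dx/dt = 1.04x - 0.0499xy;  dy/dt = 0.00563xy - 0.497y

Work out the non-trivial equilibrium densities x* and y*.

Set dy/dt = 0 with y > 0: 0.00563x - 0.497 = 0, so x* = 0.497/0.00563 = 88.3.
Set dx/dt = 0 with x > 0: 1.04 - 0.0499y = 0, so y* = 1.04/0.0499 = 20.8.

x* ≈ 88.3, y* ≈ 20.8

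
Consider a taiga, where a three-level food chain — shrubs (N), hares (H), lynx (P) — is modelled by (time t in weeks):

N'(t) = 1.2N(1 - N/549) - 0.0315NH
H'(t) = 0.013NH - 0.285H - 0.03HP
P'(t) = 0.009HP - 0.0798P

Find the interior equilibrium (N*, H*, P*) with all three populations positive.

From dP/dt = 0: 0.009H* = 0.0798, so H* = 8.87.
From dN/dt = 0: 1.2(1 - N*/549) = 0.0315·8.87, giving N* = 549·(1 - 0.233) = 421.
From dH/dt = 0: 0.013·421 - 0.285 = 0.03P*, so P* = 5.19/0.03 = 173.

N* ≈ 421, H* ≈ 8.87, P* ≈ 173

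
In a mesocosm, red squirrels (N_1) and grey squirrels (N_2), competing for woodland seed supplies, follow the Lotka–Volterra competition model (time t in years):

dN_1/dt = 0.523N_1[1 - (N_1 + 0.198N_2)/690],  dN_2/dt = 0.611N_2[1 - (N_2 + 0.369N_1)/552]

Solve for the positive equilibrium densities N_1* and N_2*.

N_1* ≈ 626, N_2* ≈ 321

Setting both brackets to zero gives the nullclines N_1 + 0.198N_2 = 690 and 0.369N_1 + N_2 = 552.
Substituting N_2 = 552 - 0.369N_1 into the first: N_1(1 - 0.198·0.369) = 690 - 0.198·552.
So N_1* = 581/0.927 = 626, and then N_2* = 552 - 0.369·626 = 321.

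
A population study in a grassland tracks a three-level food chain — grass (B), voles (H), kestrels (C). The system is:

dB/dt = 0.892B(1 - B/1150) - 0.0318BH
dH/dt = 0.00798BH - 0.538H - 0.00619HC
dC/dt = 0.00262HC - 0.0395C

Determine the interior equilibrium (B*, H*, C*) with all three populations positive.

B* ≈ 532, H* ≈ 15.1, C* ≈ 599

From dC/dt = 0: 0.00262H* = 0.0395, so H* = 15.1.
From dB/dt = 0: 0.892(1 - B*/1150) = 0.0318·15.1, giving B* = 1150·(1 - 0.537) = 532.
From dH/dt = 0: 0.00798·532 - 0.538 = 0.00619C*, so C* = 3.71/0.00619 = 599.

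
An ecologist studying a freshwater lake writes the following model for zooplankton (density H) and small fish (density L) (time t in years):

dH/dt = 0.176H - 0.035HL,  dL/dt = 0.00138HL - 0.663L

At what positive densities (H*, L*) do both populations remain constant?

H* ≈ 480, L* ≈ 5.03

Set dL/dt = 0 with L > 0: 0.00138H - 0.663 = 0, so H* = 0.663/0.00138 = 480.
Set dH/dt = 0 with H > 0: 0.176 - 0.035L = 0, so L* = 0.176/0.035 = 5.03.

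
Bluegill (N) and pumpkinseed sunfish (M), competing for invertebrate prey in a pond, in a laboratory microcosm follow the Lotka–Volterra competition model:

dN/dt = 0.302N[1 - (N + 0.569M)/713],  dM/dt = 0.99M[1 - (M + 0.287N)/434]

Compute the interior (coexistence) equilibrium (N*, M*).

Setting both brackets to zero gives the nullclines N + 0.569M = 713 and 0.287N + M = 434.
Substituting M = 434 - 0.287N into the first: N(1 - 0.569·0.287) = 713 - 0.569·434.
So N* = 466/0.837 = 557, and then M* = 434 - 0.287·557 = 274.

N* ≈ 557, M* ≈ 274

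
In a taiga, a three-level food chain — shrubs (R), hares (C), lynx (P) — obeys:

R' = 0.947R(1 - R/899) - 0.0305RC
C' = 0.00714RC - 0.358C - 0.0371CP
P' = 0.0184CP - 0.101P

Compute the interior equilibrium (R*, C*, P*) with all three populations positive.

From dP/dt = 0: 0.0184C* = 0.101, so C* = 5.49.
From dR/dt = 0: 0.947(1 - R*/899) = 0.0305·5.49, giving R* = 899·(1 - 0.177) = 740.
From dC/dt = 0: 0.00714·740 - 0.358 = 0.0371P*, so P* = 4.93/0.0371 = 133.

R* ≈ 740, C* ≈ 5.49, P* ≈ 133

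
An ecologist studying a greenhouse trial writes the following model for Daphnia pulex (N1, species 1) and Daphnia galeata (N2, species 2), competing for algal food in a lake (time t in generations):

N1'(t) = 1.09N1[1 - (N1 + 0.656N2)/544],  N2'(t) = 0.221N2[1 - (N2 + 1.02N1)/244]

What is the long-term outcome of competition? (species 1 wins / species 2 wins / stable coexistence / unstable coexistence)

Compare the nullcline intercepts: K1/α12 = 544/0.656 = 829 > K2 = 244; K2/α21 = 244/1.02 = 239 < K1 = 544.
Since the inequalities point opposite ways, species 1 can invade but species 2 cannot.

species 1 excludes species 2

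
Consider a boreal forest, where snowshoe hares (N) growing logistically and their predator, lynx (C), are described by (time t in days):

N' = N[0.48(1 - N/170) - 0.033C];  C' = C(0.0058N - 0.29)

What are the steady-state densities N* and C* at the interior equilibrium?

From dC/dt = 0 with C > 0: 0.0058N* = 0.29, so N* = 50.
Substitute into dN/dt = 0: 0.48(1 - 50/170) = 0.033C*.
The bracket is 0.706, giving C* = 0.339/0.033 = 10.3.

N* ≈ 50, C* ≈ 10.3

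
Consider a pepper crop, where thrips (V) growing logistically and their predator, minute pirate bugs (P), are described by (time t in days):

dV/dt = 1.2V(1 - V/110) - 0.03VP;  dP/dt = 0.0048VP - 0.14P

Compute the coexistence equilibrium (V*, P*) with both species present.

From dP/dt = 0 with P > 0: 0.0048V* = 0.14, so V* = 29.2.
Substitute into dV/dt = 0: 1.2(1 - 29.2/110) = 0.03P*.
The bracket is 0.735, giving P* = 0.882/0.03 = 29.4.

V* ≈ 29.2, P* ≈ 29.4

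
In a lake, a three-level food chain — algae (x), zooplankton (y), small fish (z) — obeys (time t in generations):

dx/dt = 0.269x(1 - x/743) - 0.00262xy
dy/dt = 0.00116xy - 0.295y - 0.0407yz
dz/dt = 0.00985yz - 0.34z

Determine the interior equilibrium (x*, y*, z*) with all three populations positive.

x* ≈ 493, y* ≈ 34.5, z* ≈ 6.81

From dz/dt = 0: 0.00985y* = 0.34, so y* = 34.5.
From dx/dt = 0: 0.269(1 - x*/743) = 0.00262·34.5, giving x* = 743·(1 - 0.336) = 493.
From dy/dt = 0: 0.00116·493 - 0.295 = 0.0407z*, so z* = 0.277/0.0407 = 6.81.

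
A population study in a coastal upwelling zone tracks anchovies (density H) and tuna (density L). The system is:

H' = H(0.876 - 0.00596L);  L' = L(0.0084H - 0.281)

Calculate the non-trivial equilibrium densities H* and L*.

H* ≈ 33.5, L* ≈ 147

Set dL/dt = 0 with L > 0: 0.0084H - 0.281 = 0, so H* = 0.281/0.0084 = 33.5.
Set dH/dt = 0 with H > 0: 0.876 - 0.00596L = 0, so L* = 0.876/0.00596 = 147.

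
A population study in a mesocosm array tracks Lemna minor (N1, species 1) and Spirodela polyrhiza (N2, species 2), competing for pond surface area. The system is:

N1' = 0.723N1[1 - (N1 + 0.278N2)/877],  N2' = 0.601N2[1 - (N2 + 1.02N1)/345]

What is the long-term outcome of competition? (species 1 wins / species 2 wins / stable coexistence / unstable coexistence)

species 1 excludes species 2

Compare the nullcline intercepts: K1/α12 = 877/0.278 = 3150 > K2 = 345; K2/α21 = 345/1.02 = 338 < K1 = 877.
Since the inequalities point opposite ways, species 1 can invade but species 2 cannot.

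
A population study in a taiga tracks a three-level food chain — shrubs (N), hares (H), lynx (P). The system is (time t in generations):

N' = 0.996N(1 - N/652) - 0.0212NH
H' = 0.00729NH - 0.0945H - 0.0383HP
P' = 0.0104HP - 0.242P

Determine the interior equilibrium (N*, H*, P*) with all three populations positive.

N* ≈ 329, H* ≈ 23.3, P* ≈ 60.2

From dP/dt = 0: 0.0104H* = 0.242, so H* = 23.3.
From dN/dt = 0: 0.996(1 - N*/652) = 0.0212·23.3, giving N* = 652·(1 - 0.495) = 329.
From dH/dt = 0: 0.00729·329 - 0.0945 = 0.0383P*, so P* = 2.3/0.0383 = 60.2.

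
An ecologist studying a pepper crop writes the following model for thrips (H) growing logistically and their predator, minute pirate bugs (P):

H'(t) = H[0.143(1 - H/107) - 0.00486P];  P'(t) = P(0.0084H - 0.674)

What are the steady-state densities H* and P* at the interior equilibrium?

From dP/dt = 0 with P > 0: 0.0084H* = 0.674, so H* = 80.2.
Substitute into dH/dt = 0: 0.143(1 - 80.2/107) = 0.00486P*.
The bracket is 0.25, giving P* = 0.0358/0.00486 = 7.36.

H* ≈ 80.2, P* ≈ 7.36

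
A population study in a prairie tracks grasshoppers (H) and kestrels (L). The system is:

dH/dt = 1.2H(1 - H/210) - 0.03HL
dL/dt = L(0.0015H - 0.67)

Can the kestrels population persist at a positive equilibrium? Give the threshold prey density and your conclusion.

The predator equation gives dL/dt > 0 only when H > 0.67/0.0015 = 447.
Without the predator, H → K = 210. Since 210 < 447, the predator cannot invade.

Threshold H = 447; K < 447, so no, the predator goes extinct.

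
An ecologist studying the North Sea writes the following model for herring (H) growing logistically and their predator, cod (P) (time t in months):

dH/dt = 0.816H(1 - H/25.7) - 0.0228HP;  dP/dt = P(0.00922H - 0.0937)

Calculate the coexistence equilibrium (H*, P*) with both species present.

H* ≈ 10.2, P* ≈ 21.6

From dP/dt = 0 with P > 0: 0.00922H* = 0.0937, so H* = 10.2.
Substitute into dH/dt = 0: 0.816(1 - 10.2/25.7) = 0.0228P*.
The bracket is 0.605, giving P* = 0.493/0.0228 = 21.6.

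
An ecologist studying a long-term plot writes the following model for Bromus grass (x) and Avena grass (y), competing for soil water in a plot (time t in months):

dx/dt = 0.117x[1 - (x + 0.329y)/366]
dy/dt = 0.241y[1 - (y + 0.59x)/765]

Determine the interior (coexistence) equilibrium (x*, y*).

Setting both brackets to zero gives the nullclines x + 0.329y = 366 and 0.59x + y = 765.
Substituting y = 765 - 0.59x into the first: x(1 - 0.329·0.59) = 366 - 0.329·765.
So x* = 114/0.806 = 142, and then y* = 765 - 0.59·142 = 681.

x* ≈ 142, y* ≈ 681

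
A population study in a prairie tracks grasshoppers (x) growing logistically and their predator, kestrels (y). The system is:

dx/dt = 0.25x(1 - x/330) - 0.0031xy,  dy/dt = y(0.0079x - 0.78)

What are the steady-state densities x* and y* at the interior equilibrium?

x* ≈ 98.7, y* ≈ 56.5

From dy/dt = 0 with y > 0: 0.0079x* = 0.78, so x* = 98.7.
Substitute into dx/dt = 0: 0.25(1 - 98.7/330) = 0.0031y*.
The bracket is 0.701, giving y* = 0.175/0.0031 = 56.5.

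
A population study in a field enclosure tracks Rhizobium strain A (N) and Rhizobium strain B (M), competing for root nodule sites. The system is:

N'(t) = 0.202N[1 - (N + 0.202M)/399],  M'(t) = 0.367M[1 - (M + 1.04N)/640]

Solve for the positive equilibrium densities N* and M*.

N* ≈ 341, M* ≈ 285

Setting both brackets to zero gives the nullclines N + 0.202M = 399 and 1.04N + M = 640.
Substituting M = 640 - 1.04N into the first: N(1 - 0.202·1.04) = 399 - 0.202·640.
So N* = 270/0.79 = 341, and then M* = 640 - 1.04·341 = 285.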